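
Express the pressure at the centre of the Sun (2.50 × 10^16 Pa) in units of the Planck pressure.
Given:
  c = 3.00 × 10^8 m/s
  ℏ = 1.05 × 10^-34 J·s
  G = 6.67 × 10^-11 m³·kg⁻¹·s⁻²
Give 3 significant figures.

Planck pressure: p_P = c⁷/(ℏG²) = 4.68 × 10^113 Pa.
2.50 × 10^16 / 4.68 × 10^113 = 5.34 × 10^-98

5.34 × 10^-98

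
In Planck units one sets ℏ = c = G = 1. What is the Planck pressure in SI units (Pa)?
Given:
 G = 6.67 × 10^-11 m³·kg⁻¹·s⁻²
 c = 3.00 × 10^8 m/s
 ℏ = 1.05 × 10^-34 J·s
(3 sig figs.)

p_P = c⁷/(ℏG²)
  = 2.19 × 10^59 / 4.67 × 10^-55
  = 4.68 × 10^113 Pa

4.68 × 10^113 Pa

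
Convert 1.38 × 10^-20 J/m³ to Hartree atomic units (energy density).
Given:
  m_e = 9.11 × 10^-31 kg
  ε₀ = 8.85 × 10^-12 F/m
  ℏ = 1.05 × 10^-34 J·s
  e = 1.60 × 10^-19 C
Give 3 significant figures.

atomic unit of energy density: u_au = E_h/a₀³ = m_e⁴e¹⁰/((4πε₀)⁵ℏ⁸) = 3.01 × 10^13 J/m³.
1.38 × 10^-20 / 3.01 × 10^13 = 4.58 × 10^-34

4.58 × 10^-34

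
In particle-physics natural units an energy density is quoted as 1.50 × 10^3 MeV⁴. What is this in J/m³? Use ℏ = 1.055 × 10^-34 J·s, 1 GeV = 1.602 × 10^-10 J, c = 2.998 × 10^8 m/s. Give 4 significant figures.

3.122 × 10^28 J/m³

[E]/[L]³ = [E]⁴/(ℏc)³; restore (ℏc)⁻³.
1 GeV⁴ → 1/(ℏc)³ × (1 GeV in J)⁴ = 2.082 × 10^37 J/m³.
Convert the energy scale: 1.50 × 10^3 MeV⁴ = 1.50 × 10^-9 GeV⁴.
Result: 1.50 × 10^-9 × 2.082 × 10^37 = 3.122 × 10^28 J/m³.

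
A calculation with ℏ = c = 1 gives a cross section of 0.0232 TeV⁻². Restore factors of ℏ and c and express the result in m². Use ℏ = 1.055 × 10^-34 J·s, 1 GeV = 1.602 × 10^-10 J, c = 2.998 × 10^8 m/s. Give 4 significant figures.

Area is [L]² = [E]⁻²·(ℏc)²; restore (ℏc)².
1 GeV⁻² → (ℏc)² × (1 GeV in J)⁻² = 3.898 × 10^-32 m².
Convert the energy scale: 0.0232 TeV⁻² = 2.32 × 10^-8 GeV⁻².
Result: 2.32 × 10^-8 × 3.898 × 10^-32 = 9.043 × 10^-40 m².

9.043 × 10^-40 m²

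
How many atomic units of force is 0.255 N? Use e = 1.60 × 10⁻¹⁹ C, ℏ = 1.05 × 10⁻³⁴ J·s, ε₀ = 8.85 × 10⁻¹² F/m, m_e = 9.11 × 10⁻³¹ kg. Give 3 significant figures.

atomic unit of force: F_au = E_h/a₀ = m_e²e⁶/((4πε₀)³ℏ⁴) = 8.33 × 10⁻⁸ N.
0.255 / 8.33 × 10⁻⁸ = 3.06 × 10⁶

3.06 × 10⁶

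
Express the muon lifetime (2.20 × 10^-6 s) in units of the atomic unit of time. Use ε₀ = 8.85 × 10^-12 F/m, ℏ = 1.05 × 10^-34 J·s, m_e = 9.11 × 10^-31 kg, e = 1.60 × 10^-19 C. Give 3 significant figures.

atomic unit of time: τ_au = (4πε₀)²ℏ³/(m_e e⁴) = 2.40 × 10^-17 s.
2.20 × 10^-6 / 2.40 × 10^-17 = 9.17 × 10^10

9.17 × 10^10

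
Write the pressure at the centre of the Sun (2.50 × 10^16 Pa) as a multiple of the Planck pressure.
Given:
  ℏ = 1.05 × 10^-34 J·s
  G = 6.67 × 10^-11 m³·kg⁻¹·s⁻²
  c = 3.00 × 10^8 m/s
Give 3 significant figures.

5.34 × 10^-98

Planck pressure: p_P = c⁷/(ℏG²) = 4.68 × 10^113 Pa.
2.50 × 10^16 / 4.68 × 10^113 = 5.34 × 10^-98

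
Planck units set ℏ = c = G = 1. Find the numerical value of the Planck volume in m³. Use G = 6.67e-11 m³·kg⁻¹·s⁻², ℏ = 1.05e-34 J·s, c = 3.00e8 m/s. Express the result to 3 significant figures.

4.18e-105 m³

The unique combination of the constants set to 1 with dimensions of volume is V_P = (ℏG/c³)^(3/2).
  = √(1.75e-209)
  = 4.18e-105 m³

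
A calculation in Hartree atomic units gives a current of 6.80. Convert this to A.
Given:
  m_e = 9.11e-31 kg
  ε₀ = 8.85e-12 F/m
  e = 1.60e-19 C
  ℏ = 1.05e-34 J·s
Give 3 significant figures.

One atomic unit of electric current: I_au = e E_h/ℏ = m_e e⁵/((4πε₀)²ℏ³) = 6.67e-3 A.
6.80 × 6.67e-3 A = 0.0454 A

0.0454 A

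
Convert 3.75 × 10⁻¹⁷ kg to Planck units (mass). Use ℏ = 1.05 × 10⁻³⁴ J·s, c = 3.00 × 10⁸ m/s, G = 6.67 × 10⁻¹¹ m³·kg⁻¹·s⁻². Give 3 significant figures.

Planck mass: m_P = √(ℏc/G) = 2.17 × 10⁻⁸ kg.
3.75 × 10⁻¹⁷ / 2.17 × 10⁻⁸ = 1.73 × 10⁻⁹

1.73 × 10⁻⁹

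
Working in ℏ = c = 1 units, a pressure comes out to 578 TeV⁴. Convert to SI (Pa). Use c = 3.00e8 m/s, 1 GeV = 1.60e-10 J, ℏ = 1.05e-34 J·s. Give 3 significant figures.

1.21e52 Pa

Pressure is [E]/[L]³ = [E]⁴/(ℏc)³.
1 GeV⁴ → 1/(ℏc)³ × (1 GeV in J)⁴ = 2.10e37 Pa.
Convert the energy scale: 578 TeV⁴ = 5.78e14 GeV⁴.
Result: 5.78e14 × 2.10e37 = 1.21e52 Pa.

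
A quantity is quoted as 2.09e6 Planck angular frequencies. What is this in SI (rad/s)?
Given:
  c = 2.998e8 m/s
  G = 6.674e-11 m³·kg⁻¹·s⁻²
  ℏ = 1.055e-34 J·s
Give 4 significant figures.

One Planck angular frequency: ω_P = √(c⁵/(ℏG)) = 1.855e43 rad/s.
2.09e6 × 1.855e43 rad/s = 3.876e49 rad/s

3.876e49 rad/s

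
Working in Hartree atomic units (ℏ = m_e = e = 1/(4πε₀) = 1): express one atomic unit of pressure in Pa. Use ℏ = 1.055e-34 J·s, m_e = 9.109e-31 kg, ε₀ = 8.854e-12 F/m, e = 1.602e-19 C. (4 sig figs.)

Dimensional analysis gives P_au = E_h/a₀³ = m_e⁴e¹⁰/((4πε₀)⁵ℏ⁸).
E_h = 4.354e-18 J
a₀ = 5.297e-11 m
E_h/a₀³ = 2.929e13 Pa

2.929e13 Pa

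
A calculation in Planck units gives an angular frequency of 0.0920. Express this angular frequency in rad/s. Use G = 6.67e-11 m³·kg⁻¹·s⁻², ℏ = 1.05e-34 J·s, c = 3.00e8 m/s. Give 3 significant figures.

1.71e42 rad/s

One Planck angular frequency: ω_P = √(c⁵/(ℏG)) = 1.86e43 rad/s.
0.0920 × 1.86e43 rad/s = 1.71e42 rad/s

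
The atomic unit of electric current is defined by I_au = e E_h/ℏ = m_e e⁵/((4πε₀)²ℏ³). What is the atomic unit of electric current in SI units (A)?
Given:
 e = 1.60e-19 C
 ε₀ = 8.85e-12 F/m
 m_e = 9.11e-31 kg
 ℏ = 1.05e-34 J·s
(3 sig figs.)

I_au = e E_h/ℏ = m_e e⁵/((4πε₀)²ℏ³)
E_h = 4.38e-18 J
e·E_h/ℏ = 6.67e-3 A

6.67e-3 A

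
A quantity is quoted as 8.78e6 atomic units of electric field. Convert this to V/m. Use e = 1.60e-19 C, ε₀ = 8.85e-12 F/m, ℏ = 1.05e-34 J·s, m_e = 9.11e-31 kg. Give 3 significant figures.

4.57e18 V/m

One atomic unit of electric field: E_au = E_h/(e a₀) = m_e²e⁵/((4πε₀)³ℏ⁴) = 5.20e11 V/m.
8.78e6 × 5.20e11 V/m = 4.57e18 V/m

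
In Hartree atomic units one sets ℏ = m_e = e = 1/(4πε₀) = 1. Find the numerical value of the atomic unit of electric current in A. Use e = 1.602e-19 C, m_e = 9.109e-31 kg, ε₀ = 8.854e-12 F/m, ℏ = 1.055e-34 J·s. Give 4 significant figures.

6.612e-3 A

I_au = e E_h/ℏ = m_e e⁵/((4πε₀)²ℏ³)
E_h = 4.354e-18 J
e·E_h/ℏ = 6.612e-3 A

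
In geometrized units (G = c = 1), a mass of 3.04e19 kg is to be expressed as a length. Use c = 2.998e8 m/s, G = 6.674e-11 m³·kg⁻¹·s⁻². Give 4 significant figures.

In G = c = 1 units mass has dimensions of length; the conversion factor is G/c².
3.04e19 kg × (G/c²) = 2.257e-8 m

2.257e-8 m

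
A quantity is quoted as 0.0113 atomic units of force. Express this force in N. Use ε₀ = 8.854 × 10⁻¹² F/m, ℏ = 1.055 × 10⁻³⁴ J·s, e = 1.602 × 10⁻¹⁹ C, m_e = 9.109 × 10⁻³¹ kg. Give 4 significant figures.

9.288 × 10⁻¹⁰ N

One atomic unit of force: F_au = E_h/a₀ = m_e²e⁶/((4πε₀)³ℏ⁴) = 8.220 × 10⁻⁸ N.
0.0113 × 8.220 × 10⁻⁸ N = 9.288 × 10⁻¹⁰ N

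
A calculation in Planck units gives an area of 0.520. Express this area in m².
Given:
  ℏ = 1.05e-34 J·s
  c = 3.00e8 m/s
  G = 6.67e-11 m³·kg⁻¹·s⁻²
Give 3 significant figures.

One Planck area: A_P = ℏG/c³ = 2.59e-70 m².
0.520 × 2.59e-70 m² = 1.35e-70 m²

1.35e-70 m²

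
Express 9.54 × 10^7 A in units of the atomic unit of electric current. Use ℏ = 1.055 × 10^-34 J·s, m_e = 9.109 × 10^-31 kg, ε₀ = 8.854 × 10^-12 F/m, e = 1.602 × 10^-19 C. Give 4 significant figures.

1.443 × 10^10

atomic unit of electric current: I_au = e E_h/ℏ = m_e e⁵/((4πε₀)²ℏ³) = 6.612 × 10^-3 A.
9.54 × 10^7 / 6.612 × 10^-3 = 1.443 × 10^10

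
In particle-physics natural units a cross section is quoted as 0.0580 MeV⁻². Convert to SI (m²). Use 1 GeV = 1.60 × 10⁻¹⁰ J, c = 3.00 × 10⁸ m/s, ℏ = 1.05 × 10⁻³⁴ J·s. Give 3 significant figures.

2.25 × 10⁻²⁷ m²

Area is [L]² = [E]⁻²·(ℏc)²; restore (ℏc)².
1 GeV⁻² → (ℏc)² × (1 GeV in J)⁻² = 3.88 × 10⁻³² m².
Convert the energy scale: 0.0580 MeV⁻² = 5.80 × 10⁴ GeV⁻².
Result: 5.80 × 10⁴ × 3.88 × 10⁻³² = 2.25 × 10⁻²⁷ m².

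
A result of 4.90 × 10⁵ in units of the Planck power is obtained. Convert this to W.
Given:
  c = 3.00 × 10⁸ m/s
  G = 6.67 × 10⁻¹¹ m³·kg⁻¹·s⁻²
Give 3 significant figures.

1.79 × 10⁵⁸ W

One Planck power: P_P = c⁵/G = 3.64 × 10⁵² W.
4.90 × 10⁵ × 3.64 × 10⁵² W = 1.79 × 10⁵⁸ W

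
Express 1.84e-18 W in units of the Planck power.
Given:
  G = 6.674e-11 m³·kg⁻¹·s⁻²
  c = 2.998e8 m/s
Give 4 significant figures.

Planck power: P_P = c⁵/G = 3.629e52 W.
1.84e-18 / 3.629e52 = 5.070e-71

5.070e-71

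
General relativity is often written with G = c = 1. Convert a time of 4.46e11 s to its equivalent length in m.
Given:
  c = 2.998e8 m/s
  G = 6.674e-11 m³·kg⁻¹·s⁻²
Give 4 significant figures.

1.337e20 m

Time → length via c.
4.46e11 s × (c) = 1.337e20 m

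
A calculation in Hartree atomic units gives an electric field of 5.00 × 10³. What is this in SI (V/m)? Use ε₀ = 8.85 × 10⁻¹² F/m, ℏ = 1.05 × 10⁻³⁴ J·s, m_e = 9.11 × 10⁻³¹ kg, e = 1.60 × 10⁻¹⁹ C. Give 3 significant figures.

One atomic unit of electric field: E_au = E_h/(e a₀) = m_e²e⁵/((4πε₀)³ℏ⁴) = 5.20 × 10¹¹ V/m.
5.00 × 10³ × 5.20 × 10¹¹ V/m = 2.60 × 10¹⁵ V/m

2.60 × 10¹⁵ V/m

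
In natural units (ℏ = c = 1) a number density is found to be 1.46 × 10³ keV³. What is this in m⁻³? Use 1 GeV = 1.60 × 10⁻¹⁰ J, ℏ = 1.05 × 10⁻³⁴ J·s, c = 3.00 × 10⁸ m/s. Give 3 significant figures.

1.91 × 10³² m⁻³

Number density is [L]⁻³ = [E]³/(ℏc)³.
1 GeV³ → 1/(ℏc)³ × (1 GeV in J)³ = 1.31 × 10⁴⁷ m⁻³.
Convert the energy scale: 1.46 × 10³ keV³ = 1.46 × 10⁻¹⁵ GeV³.
Result: 1.46 × 10⁻¹⁵ × 1.31 × 10⁴⁷ = 1.91 × 10³² m⁻³.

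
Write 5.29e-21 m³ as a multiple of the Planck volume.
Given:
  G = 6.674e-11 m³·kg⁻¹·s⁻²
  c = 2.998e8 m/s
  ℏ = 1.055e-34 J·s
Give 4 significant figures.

1.252e84

Planck volume: V_P = (ℏG/c³)^(3/2) = 4.224e-105 m³.
5.29e-21 / 4.224e-105 = 1.252e84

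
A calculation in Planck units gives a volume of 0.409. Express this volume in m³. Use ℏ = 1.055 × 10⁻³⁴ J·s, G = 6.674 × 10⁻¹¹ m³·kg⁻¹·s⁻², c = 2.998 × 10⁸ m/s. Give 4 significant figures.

One Planck volume: V_P = (ℏG/c³)^(3/2) = 4.224 × 10⁻¹⁰⁵ m³.
0.409 × 4.224 × 10⁻¹⁰⁵ m³ = 1.728 × 10⁻¹⁰⁵ m³

1.728 × 10⁻¹⁰⁵ m³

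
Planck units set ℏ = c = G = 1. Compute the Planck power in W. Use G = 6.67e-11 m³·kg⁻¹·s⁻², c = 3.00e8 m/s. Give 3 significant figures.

From ℏ = c = G = 1 the power scale is P_P = c⁵/G.
  = 2.43e42 / 6.67e-11
  = 3.64e52 W

3.64e52 W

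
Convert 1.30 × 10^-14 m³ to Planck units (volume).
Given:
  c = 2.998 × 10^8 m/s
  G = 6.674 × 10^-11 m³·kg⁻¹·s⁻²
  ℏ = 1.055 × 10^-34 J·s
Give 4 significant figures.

3.078 × 10^90

Planck volume: V_P = (ℏG/c³)^(3/2) = 4.224 × 10^-105 m³.
1.30 × 10^-14 / 4.224 × 10^-105 = 3.078 × 10^90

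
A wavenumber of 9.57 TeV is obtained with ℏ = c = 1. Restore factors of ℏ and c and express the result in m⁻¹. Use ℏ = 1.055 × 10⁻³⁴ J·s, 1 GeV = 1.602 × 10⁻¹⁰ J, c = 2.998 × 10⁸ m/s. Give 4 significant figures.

4.847 × 10¹⁹ m⁻¹

Inverse length is [E]/(ℏc).
1 GeV → 1/(ℏc) × (1 GeV in J) = 5.065 × 10¹⁵ m⁻¹.
Convert the energy scale: 9.57 TeV = 9.57 × 10³ GeV.
Result: 9.57 × 10³ × 5.065 × 10¹⁵ = 4.847 × 10¹⁹ m⁻¹.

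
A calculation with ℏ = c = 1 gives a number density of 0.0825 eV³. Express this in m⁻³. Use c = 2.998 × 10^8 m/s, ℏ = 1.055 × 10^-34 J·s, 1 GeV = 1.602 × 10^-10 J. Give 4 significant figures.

Number density is [L]⁻³ = [E]³/(ℏc)³.
1 GeV³ → 1/(ℏc)³ × (1 GeV in J)³ = 1.299 × 10^47 m⁻³.
Convert the energy scale: 0.0825 eV³ = 8.25 × 10^-29 GeV³.
Result: 8.25 × 10^-29 × 1.299 × 10^47 = 1.072 × 10^19 m⁻³.

1.072 × 10^19 m⁻³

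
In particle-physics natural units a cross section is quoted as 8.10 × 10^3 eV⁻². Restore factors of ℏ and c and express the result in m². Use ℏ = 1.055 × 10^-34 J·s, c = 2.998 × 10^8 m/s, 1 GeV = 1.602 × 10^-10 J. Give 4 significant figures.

3.157 × 10^-10 m²

Area is [L]² = [E]⁻²·(ℏc)²; restore (ℏc)².
1 GeV⁻² → (ℏc)² × (1 GeV in J)⁻² = 3.898 × 10^-32 m².
Convert the energy scale: 8.10 × 10^3 eV⁻² = 8.10 × 10^21 GeV⁻².
Result: 8.10 × 10^21 × 3.898 × 10^-32 = 3.157 × 10^-10 m².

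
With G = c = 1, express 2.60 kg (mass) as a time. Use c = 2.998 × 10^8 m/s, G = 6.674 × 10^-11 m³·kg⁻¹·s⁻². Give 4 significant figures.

Mass → time via G/c³.
2.60 kg × (G/c³) = 6.440 × 10^-36 s

6.440 × 10^-36 s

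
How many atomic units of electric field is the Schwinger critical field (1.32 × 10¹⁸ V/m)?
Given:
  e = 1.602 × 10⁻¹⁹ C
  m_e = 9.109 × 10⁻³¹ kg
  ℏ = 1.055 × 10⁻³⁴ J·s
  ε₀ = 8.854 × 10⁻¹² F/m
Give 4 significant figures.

atomic unit of electric field: E_au = E_h/(e a₀) = m_e²e⁵/((4πε₀)³ℏ⁴) = 5.131 × 10¹¹ V/m.
1.32 × 10¹⁸ / 5.131 × 10¹¹ = 2.573 × 10⁶

2.573 × 10⁶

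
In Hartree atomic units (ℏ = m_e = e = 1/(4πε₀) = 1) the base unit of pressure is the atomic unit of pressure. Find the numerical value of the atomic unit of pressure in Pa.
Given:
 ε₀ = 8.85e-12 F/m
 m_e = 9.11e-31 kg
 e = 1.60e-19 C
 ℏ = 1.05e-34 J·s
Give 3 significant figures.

3.01e13 Pa

P_au = E_h/a₀³ = m_e⁴e¹⁰/((4πε₀)⁵ℏ⁸)
E_h = 4.38e-18 J
a₀ = 5.26e-11 m
E_h/a₀³ = 3.01e13 Pa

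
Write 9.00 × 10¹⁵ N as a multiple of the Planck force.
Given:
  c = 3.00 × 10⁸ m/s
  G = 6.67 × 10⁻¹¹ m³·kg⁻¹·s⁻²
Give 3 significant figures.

7.41 × 10⁻²⁹

Planck force: F_P = c⁴/G = 1.21 × 10⁴⁴ N.
9.00 × 10¹⁵ / 1.21 × 10⁴⁴ = 7.41 × 10⁻²⁹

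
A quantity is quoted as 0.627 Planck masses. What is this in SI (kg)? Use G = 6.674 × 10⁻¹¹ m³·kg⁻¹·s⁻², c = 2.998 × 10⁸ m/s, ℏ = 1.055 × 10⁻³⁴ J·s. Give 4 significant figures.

One Planck mass: m_P = √(ℏc/G) = 2.177 × 10⁻⁸ kg.
0.627 × 2.177 × 10⁻⁸ kg = 1.365 × 10⁻⁸ kg

1.365 × 10⁻⁸ kg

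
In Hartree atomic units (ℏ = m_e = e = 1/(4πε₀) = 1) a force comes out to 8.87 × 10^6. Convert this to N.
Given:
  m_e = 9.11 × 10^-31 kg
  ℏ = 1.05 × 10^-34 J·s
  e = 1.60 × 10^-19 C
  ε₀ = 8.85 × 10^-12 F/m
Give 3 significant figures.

One atomic unit of force: F_au = E_h/a₀ = m_e²e⁶/((4πε₀)³ℏ⁴) = 8.33 × 10^-8 N.
8.87 × 10^6 × 8.33 × 10^-8 N = 0.739 N

0.739 N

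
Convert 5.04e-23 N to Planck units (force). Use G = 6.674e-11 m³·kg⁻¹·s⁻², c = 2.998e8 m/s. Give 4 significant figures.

4.164e-67

Planck force: F_P = c⁴/G = 1.210e44 N.
5.04e-23 / 1.210e44 = 4.164e-67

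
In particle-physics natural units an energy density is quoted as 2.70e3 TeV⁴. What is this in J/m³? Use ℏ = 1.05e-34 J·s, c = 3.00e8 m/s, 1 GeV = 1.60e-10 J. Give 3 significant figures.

5.66e52 J/m³

[E]/[L]³ = [E]⁴/(ℏc)³; restore (ℏc)⁻³.
1 GeV⁴ → 1/(ℏc)³ × (1 GeV in J)⁴ = 2.10e37 J/m³.
Convert the energy scale: 2.70e3 TeV⁴ = 2.70e15 GeV⁴.
Result: 2.70e15 × 2.10e37 = 5.66e52 J/m³.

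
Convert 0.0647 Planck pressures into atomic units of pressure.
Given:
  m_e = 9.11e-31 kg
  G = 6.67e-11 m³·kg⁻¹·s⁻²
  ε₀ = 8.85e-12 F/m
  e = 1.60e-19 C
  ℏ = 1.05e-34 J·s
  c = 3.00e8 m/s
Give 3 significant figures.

Planck pressure: p_P = c⁷/(ℏG²) = 4.68e113 Pa
atomic unit of pressure: P_au = E_h/a₀³ = m_e⁴e¹⁰/((4πε₀)⁵ℏ⁸) = 3.01e13 Pa
0.0647 × 4.68e113 / 3.01e13 = 1.01e99

1.01e99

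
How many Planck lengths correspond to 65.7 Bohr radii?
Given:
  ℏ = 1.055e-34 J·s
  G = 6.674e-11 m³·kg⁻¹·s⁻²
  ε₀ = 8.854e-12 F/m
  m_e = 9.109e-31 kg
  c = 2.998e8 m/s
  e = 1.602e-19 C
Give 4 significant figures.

2.153e26

Bohr radius: a₀ = 4πε₀ℏ²/(m_e e²) = 5.297e-11 m
Planck length: ℓ_P = √(ℏG/c³) = 1.616e-35 m
65.7 × 5.297e-11 / 1.616e-35 = 2.153e26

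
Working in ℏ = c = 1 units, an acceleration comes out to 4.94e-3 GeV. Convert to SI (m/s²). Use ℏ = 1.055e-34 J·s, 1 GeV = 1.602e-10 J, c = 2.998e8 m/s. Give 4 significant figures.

Acceleration is [L]/[T]² = c·[E]/ℏ.
1 GeV → c/ℏ × (1 GeV in J) = 4.552e32 m/s².
Result: 4.94e-3 × 4.552e32 = 2.249e30 m/s².

2.249e30 m/s²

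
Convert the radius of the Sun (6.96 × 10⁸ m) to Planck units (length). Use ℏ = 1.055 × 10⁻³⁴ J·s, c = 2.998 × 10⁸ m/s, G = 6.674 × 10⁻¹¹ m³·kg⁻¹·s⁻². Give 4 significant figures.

Planck length: ℓ_P = √(ℏG/c³) = 1.616 × 10⁻³⁵ m.
6.96 × 10⁸ / 1.616 × 10⁻³⁵ = 4.306 × 10⁴³

4.306 × 10⁴³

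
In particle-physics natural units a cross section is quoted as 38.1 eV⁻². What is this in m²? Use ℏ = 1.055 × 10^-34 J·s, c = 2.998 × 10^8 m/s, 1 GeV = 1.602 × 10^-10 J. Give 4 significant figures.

1.485 × 10^-12 m²

Area is [L]² = [E]⁻²·(ℏc)²; restore (ℏc)².
1 GeV⁻² → (ℏc)² × (1 GeV in J)⁻² = 3.898 × 10^-32 m².
Convert the energy scale: 38.1 eV⁻² = 3.81 × 10^19 GeV⁻².
Result: 3.81 × 10^19 × 3.898 × 10^-32 = 1.485 × 10^-12 m².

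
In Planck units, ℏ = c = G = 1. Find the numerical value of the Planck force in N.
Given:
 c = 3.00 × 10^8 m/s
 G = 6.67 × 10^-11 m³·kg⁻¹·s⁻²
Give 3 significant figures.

From ℏ = c = G = 1 the force scale is F_P = c⁴/G.
  = 8.10 × 10^33 / 6.67 × 10^-11
  = 1.21 × 10^44 N

1.21 × 10^44 N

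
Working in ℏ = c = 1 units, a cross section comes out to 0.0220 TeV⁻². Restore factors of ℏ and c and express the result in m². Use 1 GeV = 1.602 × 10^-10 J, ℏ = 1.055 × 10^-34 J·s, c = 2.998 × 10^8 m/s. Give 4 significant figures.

8.576 × 10^-40 m²

Area is [L]² = [E]⁻²·(ℏc)²; restore (ℏc)².
1 GeV⁻² → (ℏc)² × (1 GeV in J)⁻² = 3.898 × 10^-32 m².
Convert the energy scale: 0.0220 TeV⁻² = 2.20 × 10^-8 GeV⁻².
Result: 2.20 × 10^-8 × 3.898 × 10^-32 = 8.576 × 10^-40 m².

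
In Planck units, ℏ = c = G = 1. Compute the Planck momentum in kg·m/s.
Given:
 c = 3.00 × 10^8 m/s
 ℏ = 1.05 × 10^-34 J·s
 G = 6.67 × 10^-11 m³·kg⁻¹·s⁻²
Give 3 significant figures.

6.52 kg·m/s

From ℏ = c = G = 1 the momentum scale is p_P = √(ℏc³/G).
  = √(42.5)
  = 6.52 kg·m/s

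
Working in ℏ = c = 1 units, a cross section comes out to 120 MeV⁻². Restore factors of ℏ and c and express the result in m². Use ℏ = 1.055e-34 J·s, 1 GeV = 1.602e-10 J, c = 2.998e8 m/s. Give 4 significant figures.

Area is [L]² = [E]⁻²·(ℏc)²; restore (ℏc)².
1 GeV⁻² → (ℏc)² × (1 GeV in J)⁻² = 3.898e-32 m².
Convert the energy scale: 120 MeV⁻² = 1.20e8 GeV⁻².
Result: 1.20e8 × 3.898e-32 = 4.678e-24 m².

4.678e-24 m²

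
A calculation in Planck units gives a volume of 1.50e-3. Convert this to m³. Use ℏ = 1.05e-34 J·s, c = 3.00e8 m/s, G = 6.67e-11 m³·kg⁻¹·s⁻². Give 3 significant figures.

One Planck volume: V_P = (ℏG/c³)^(3/2) = 4.18e-105 m³.
1.50e-3 × 4.18e-105 m³ = 6.27e-108 m³

6.27e-108 m³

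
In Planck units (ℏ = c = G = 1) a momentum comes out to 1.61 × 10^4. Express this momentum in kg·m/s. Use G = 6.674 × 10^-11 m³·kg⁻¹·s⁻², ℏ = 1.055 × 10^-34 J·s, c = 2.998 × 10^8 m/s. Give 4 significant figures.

One Planck momentum: p_P = √(ℏc³/G) = 6.527 kg·m/s.
1.61 × 10^4 × 6.527 kg·m/s = 1.051 × 10^5 kg·m/s

1.051 × 10^5 kg·m/s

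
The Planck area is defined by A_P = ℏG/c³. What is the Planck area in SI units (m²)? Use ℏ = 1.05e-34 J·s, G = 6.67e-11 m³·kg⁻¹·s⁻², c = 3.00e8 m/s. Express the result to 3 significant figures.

2.59e-70 m²

A_P = ℏG/c³
  = 7.00e-45 / 2.70e25
  = 2.59e-70 m²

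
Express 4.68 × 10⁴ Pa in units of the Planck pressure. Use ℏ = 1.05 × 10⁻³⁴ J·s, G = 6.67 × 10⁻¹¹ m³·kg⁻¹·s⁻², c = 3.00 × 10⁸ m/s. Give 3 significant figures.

Planck pressure: p_P = c⁷/(ℏG²) = 4.68 × 10¹¹³ Pa.
4.68 × 10⁴ / 4.68 × 10¹¹³ = 1.00 × 10⁻¹⁰⁹

1.00 × 10⁻¹⁰⁹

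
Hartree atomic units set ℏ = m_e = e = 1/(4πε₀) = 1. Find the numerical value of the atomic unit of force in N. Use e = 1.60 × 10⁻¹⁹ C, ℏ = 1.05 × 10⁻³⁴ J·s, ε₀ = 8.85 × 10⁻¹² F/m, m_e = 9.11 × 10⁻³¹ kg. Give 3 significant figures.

8.33 × 10⁻⁸ N

The unique combination of the constants set to 1 with dimensions of force is F_au = E_h/a₀ = m_e²e⁶/((4πε₀)³ℏ⁴).
E_h = 4.38 × 10⁻¹⁸ J
a₀ = 5.26 × 10⁻¹¹ m
E_h/a₀ = 8.33 × 10⁻⁸ N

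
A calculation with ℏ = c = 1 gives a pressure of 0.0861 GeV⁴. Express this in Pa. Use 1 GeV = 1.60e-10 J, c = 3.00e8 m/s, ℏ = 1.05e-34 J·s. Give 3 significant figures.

1.81e36 Pa

Pressure is [E]/[L]³ = [E]⁴/(ℏc)³.
1 GeV⁴ → 1/(ℏc)³ × (1 GeV in J)⁴ = 2.10e37 Pa.
Result: 0.0861 × 2.10e37 = 1.81e36 Pa.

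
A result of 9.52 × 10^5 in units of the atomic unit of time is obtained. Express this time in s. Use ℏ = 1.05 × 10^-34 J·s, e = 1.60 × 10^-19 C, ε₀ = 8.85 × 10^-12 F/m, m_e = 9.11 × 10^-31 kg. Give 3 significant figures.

One atomic unit of time: τ_au = (4πε₀)²ℏ³/(m_e e⁴) = 2.40 × 10^-17 s.
9.52 × 10^5 × 2.40 × 10^-17 s = 2.28 × 10^-11 s

2.28 × 10^-11 s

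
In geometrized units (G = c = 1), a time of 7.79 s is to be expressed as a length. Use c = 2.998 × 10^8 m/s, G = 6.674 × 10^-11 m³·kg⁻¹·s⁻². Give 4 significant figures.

Time → length via c.
7.79 s × (c) = 2.335 × 10^9 m

2.335 × 10^9 m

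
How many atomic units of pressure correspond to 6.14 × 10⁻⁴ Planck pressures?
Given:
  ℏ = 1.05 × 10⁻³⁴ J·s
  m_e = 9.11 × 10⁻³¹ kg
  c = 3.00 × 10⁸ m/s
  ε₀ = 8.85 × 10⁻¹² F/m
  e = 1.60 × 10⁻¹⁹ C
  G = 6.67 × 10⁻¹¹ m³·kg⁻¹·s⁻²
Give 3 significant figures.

9.54 × 10⁹⁶

Planck pressure: p_P = c⁷/(ℏG²) = 4.68 × 10¹¹³ Pa
atomic unit of pressure: P_au = E_h/a₀³ = m_e⁴e¹⁰/((4πε₀)⁵ℏ⁸) = 3.01 × 10¹³ Pa
6.14 × 10⁻⁴ × 4.68 × 10¹¹³ / 3.01 × 10¹³ = 9.54 × 10⁹⁶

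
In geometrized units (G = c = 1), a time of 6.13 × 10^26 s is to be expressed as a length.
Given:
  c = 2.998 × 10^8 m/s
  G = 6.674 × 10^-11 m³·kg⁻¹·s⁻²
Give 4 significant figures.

1.838 × 10^35 m

Time → length via c.
6.13 × 10^26 s × (c) = 1.838 × 10^35 m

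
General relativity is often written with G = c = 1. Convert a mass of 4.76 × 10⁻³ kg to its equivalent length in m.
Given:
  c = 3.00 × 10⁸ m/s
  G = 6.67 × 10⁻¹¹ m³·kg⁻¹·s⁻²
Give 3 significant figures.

3.53 × 10⁻³⁰ m

In G = c = 1 units mass has dimensions of length; the conversion factor is G/c².
4.76 × 10⁻³ kg × (G/c²) = 3.53 × 10⁻³⁰ m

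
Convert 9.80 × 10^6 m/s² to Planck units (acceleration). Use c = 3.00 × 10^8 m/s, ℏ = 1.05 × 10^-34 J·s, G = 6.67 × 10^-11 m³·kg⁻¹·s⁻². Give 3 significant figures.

Planck acceleration: a_P = √(c⁷/(ℏG)) = 5.59 × 10^51 m/s².
9.80 × 10^6 / 5.59 × 10^51 = 1.75 × 10^-45

1.75 × 10^-45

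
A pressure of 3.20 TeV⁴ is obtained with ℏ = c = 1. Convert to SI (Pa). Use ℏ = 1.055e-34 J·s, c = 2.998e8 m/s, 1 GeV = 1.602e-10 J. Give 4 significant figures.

Pressure is [E]/[L]³ = [E]⁴/(ℏc)³.
1 GeV⁴ → 1/(ℏc)³ × (1 GeV in J)⁴ = 2.082e37 Pa.
Convert the energy scale: 3.20 TeV⁴ = 3.20e12 GeV⁴.
Result: 3.20e12 × 2.082e37 = 6.661e49 Pa.

6.661e49 Pa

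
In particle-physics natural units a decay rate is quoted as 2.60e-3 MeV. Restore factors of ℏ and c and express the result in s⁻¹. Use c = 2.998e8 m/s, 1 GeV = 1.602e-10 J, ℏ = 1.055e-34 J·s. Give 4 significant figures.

A rate is [E]/ℏ; divide by ℏ.
1 GeV → 1/ℏ × (1 GeV in J) = 1.518e24 s⁻¹.
Convert the energy scale: 2.60e-3 MeV = 2.60e-6 GeV.
Result: 2.60e-6 × 1.518e24 = 3.948e18 s⁻¹.

3.948e18 s⁻¹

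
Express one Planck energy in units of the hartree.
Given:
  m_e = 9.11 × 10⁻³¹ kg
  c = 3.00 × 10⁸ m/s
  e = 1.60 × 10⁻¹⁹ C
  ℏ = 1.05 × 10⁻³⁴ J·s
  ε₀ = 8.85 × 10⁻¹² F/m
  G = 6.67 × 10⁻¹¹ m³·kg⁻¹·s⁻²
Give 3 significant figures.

Planck energy: E_P = √(ℏc⁵/G) = 1.96 × 10⁹ J
hartree: E_h = m_e e⁴/(4πε₀ℏ)² = 4.38 × 10⁻¹⁸ J
ratio = 1.96 × 10⁹ / 4.38 × 10⁻¹⁸ = 4.47 × 10²⁶

4.47 × 10²⁶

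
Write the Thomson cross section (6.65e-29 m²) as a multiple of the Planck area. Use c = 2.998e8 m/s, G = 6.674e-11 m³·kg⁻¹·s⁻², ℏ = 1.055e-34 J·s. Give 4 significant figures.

Planck area: A_P = ℏG/c³ = 2.613e-70 m².
6.65e-29 / 2.613e-70 = 2.545e41

2.545e41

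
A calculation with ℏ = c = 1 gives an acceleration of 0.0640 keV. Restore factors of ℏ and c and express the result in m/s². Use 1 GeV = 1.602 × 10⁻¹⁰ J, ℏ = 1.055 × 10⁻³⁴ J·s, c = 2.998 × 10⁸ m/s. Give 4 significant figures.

2.914 × 10²⁵ m/s²

Acceleration is [L]/[T]² = c·[E]/ℏ.
1 GeV → c/ℏ × (1 GeV in J) = 4.552 × 10³² m/s².
Convert the energy scale: 0.0640 keV = 6.40 × 10⁻⁸ GeV.
Result: 6.40 × 10⁻⁸ × 4.552 × 10³² = 2.914 × 10²⁵ m/s².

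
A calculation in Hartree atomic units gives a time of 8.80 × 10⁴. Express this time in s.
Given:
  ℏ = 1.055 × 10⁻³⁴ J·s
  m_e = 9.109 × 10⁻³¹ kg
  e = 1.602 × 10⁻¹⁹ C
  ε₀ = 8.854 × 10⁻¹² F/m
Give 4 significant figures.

2.132 × 10⁻¹² s

One atomic unit of time: τ_au = (4πε₀)²ℏ³/(m_e e⁴) = 2.423 × 10⁻¹⁷ s.
8.80 × 10⁴ × 2.423 × 10⁻¹⁷ s = 2.132 × 10⁻¹² s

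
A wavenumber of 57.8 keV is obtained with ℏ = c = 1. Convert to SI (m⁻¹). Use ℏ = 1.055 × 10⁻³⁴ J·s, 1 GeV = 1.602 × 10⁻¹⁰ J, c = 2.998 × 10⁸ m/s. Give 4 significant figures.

Inverse length is [E]/(ℏc).
1 GeV → 1/(ℏc) × (1 GeV in J) = 5.065 × 10¹⁵ m⁻¹.
Convert the energy scale: 57.8 keV = 5.78 × 10⁻⁵ GeV.
Result: 5.78 × 10⁻⁵ × 5.065 × 10¹⁵ = 2.928 × 10¹¹ m⁻¹.

2.928 × 10¹¹ m⁻¹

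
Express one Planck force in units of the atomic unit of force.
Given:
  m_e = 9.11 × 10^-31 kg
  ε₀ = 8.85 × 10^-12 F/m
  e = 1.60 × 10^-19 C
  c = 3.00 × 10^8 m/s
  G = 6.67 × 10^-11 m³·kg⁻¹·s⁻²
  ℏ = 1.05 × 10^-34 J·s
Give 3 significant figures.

Planck force: F_P = c⁴/G = 1.21 × 10^44 N
atomic unit of force: F_au = E_h/a₀ = m_e²e⁶/((4πε₀)³ℏ⁴) = 8.33 × 10^-8 N
ratio = 1.21 × 10^44 / 8.33 × 10^-8 = 1.46 × 10^51

1.46 × 10^51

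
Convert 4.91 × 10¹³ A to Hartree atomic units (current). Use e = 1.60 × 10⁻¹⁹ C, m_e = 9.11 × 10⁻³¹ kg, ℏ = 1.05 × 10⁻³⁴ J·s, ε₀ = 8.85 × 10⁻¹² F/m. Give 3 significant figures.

7.36 × 10¹⁵

atomic unit of electric current: I_au = e E_h/ℏ = m_e e⁵/((4πε₀)²ℏ³) = 6.67 × 10⁻³ A.
4.91 × 10¹³ / 6.67 × 10⁻³ = 7.36 × 10¹⁵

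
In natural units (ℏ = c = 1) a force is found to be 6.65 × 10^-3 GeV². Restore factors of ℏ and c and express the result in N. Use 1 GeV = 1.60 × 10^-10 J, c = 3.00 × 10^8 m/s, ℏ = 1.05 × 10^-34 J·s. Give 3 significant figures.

5.40 × 10^3 N

Force is [E]/[L] = [E]²/(ℏc); restore (ℏc)⁻¹.
1 GeV² → 1/(ℏc) × (1 GeV in J)² = 8.13 × 10^5 N.
Result: 6.65 × 10^-3 × 8.13 × 10^5 = 5.40 × 10^3 N.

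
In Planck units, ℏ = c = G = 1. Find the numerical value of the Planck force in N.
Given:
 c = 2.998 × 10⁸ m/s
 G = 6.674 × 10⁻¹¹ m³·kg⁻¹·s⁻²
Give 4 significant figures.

From ℏ = c = G = 1 the force scale is F_P = c⁴/G.
  = 8.078 × 10³³ / 6.674 × 10⁻¹¹
  = 1.210 × 10⁴⁴ N

1.210 × 10⁴⁴ N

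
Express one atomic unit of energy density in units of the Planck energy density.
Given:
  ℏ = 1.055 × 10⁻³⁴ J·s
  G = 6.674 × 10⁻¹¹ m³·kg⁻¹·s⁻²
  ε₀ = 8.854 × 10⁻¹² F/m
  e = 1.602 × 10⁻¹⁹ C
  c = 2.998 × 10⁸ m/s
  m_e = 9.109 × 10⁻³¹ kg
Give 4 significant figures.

6.323 × 10⁻¹⁰¹

atomic unit of energy density: u_au = E_h/a₀³ = m_e⁴e¹⁰/((4πε₀)⁵ℏ⁸) = 2.929 × 10¹³ J/m³
Planck energy density: u_P = c⁷/(ℏG²) = 4.632 × 10¹¹³ J/m³
ratio = 2.929 × 10¹³ / 4.632 × 10¹¹³ = 6.323 × 10⁻¹⁰¹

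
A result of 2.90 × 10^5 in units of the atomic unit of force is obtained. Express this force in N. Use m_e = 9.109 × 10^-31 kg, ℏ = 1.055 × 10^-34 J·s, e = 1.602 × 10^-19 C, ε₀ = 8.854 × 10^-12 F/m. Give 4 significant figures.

0.02384 N

One atomic unit of force: F_au = E_h/a₀ = m_e²e⁶/((4πε₀)³ℏ⁴) = 8.220 × 10^-8 N.
2.90 × 10^5 × 8.220 × 10^-8 N = 0.02384 N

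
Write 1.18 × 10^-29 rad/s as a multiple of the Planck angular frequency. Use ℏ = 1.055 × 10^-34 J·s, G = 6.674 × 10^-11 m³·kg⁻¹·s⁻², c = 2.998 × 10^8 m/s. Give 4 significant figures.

6.362 × 10^-73

Planck angular frequency: ω_P = √(c⁵/(ℏG)) = 1.855 × 10^43 rad/s.
1.18 × 10^-29 / 1.855 × 10^43 = 6.362 × 10^-73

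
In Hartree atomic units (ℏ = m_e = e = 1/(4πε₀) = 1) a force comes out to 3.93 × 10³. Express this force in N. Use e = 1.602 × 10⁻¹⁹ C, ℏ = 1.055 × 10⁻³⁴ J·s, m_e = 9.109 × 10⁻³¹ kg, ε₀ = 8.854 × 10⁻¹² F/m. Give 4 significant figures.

One atomic unit of force: F_au = E_h/a₀ = m_e²e⁶/((4πε₀)³ℏ⁴) = 8.220 × 10⁻⁸ N.
3.93 × 10³ × 8.220 × 10⁻⁸ N = 3.230 × 10⁻⁴ N

3.230 × 10⁻⁴ N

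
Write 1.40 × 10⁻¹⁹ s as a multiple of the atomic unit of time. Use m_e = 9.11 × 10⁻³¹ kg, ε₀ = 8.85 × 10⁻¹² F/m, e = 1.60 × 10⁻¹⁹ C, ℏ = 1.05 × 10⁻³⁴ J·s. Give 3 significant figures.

5.84 × 10⁻³

atomic unit of time: τ_au = (4πε₀)²ℏ³/(m_e e⁴) = 2.40 × 10⁻¹⁷ s.
1.40 × 10⁻¹⁹ / 2.40 × 10⁻¹⁷ = 5.84 × 10⁻³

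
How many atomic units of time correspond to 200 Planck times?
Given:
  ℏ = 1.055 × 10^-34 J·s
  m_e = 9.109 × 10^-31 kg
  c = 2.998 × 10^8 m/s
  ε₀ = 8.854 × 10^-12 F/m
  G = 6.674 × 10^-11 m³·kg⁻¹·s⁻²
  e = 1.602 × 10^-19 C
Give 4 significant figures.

4.451 × 10^-25

Planck time: t_P = √(ℏG/c⁵) = 5.392 × 10^-44 s
atomic unit of time: τ_au = (4πε₀)²ℏ³/(m_e e⁴) = 2.423 × 10^-17 s
200 × 5.392 × 10^-44 / 2.423 × 10^-17 = 4.451 × 10^-25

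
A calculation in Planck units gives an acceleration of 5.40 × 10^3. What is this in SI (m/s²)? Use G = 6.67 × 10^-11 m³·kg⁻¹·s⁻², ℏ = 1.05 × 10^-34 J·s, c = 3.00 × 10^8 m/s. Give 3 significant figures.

3.02 × 10^55 m/s²

One Planck acceleration: a_P = √(c⁷/(ℏG)) = 5.59 × 10^51 m/s².
5.40 × 10^3 × 5.59 × 10^51 m/s² = 3.02 × 10^55 m/s²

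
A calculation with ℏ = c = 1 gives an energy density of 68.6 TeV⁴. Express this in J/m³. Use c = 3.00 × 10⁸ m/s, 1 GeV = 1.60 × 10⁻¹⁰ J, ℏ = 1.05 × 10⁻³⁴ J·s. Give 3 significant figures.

1.44 × 10⁵¹ J/m³

[E]/[L]³ = [E]⁴/(ℏc)³; restore (ℏc)⁻³.
1 GeV⁴ → 1/(ℏc)³ × (1 GeV in J)⁴ = 2.10 × 10³⁷ J/m³.
Convert the energy scale: 68.6 TeV⁴ = 6.86 × 10¹³ GeV⁴.
Result: 6.86 × 10¹³ × 2.10 × 10³⁷ = 1.44 × 10⁵¹ J/m³.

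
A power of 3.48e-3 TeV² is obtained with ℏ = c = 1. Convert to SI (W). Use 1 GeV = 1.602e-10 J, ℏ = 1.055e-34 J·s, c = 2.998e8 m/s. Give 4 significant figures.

Power is [E]/[T] = [E]²/ℏ.
1 GeV² → 1/ℏ × (1 GeV in J)² = 2.433e14 W.
Convert the energy scale: 3.48e-3 TeV² = 3.48e3 GeV².
Result: 3.48e3 × 2.433e14 = 8.465e17 W.

8.465e17 W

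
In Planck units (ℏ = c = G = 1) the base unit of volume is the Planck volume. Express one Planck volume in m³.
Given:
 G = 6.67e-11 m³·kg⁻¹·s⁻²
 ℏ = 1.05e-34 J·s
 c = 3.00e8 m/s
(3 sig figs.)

4.18e-105 m³

V_P = (ℏG/c³)^(3/2)
  = √(1.75e-209)
  = 4.18e-105 m³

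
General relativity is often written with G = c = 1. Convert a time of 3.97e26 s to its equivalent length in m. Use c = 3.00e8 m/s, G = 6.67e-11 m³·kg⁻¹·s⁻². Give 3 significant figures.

1.19e35 m

Time → length via c.
3.97e26 s × (c) = 1.19e35 m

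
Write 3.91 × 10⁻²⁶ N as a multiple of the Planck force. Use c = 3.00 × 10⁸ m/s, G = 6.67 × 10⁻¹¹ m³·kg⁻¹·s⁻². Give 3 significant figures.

3.22 × 10⁻⁷⁰

Planck force: F_P = c⁴/G = 1.21 × 10⁴⁴ N.
3.91 × 10⁻²⁶ / 1.21 × 10⁴⁴ = 3.22 × 10⁻⁷⁰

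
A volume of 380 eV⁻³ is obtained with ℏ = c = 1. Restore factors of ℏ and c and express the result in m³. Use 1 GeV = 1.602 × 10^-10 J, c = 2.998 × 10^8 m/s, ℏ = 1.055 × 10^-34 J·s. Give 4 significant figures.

2.924 × 10^-18 m³

Volume is [L]³ = [E]⁻³·(ℏc)³.
1 GeV⁻³ → (ℏc)³ × (1 GeV in J)⁻³ = 7.696 × 10^-48 m³.
Convert the energy scale: 380 eV⁻³ = 3.80 × 10^29 GeV⁻³.
Result: 3.80 × 10^29 × 7.696 × 10^-48 = 2.924 × 10^-18 m³.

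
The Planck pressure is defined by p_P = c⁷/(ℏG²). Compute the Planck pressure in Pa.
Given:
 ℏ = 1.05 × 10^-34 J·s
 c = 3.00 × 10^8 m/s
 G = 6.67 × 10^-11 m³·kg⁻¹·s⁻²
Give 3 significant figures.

p_P = c⁷/(ℏG²)
  = 2.19 × 10^59 / 4.67 × 10^-55
  = 4.68 × 10^113 Pa

4.68 × 10^113 Pa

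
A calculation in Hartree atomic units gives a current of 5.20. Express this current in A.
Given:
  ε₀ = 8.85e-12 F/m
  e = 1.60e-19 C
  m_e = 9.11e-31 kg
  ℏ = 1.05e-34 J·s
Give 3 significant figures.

One atomic unit of electric current: I_au = e E_h/ℏ = m_e e⁵/((4πε₀)²ℏ³) = 6.67e-3 A.
5.20 × 6.67e-3 A = 0.0347 A

0.0347 A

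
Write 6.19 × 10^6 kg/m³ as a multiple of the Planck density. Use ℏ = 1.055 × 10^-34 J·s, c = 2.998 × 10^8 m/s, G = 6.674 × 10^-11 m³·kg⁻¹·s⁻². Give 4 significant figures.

1.201 × 10^-90

Planck density: ρ_P = c⁵/(ℏG²) = 5.154 × 10^96 kg/m³.
6.19 × 10^6 / 5.154 × 10^96 = 1.201 × 10^-90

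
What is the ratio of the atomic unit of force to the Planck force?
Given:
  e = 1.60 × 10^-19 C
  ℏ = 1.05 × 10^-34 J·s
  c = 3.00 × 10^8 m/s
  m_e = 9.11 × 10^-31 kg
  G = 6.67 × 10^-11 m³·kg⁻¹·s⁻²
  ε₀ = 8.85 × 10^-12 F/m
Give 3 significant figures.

atomic unit of force: F_au = E_h/a₀ = m_e²e⁶/((4πε₀)³ℏ⁴) = 8.33 × 10^-8 N
Planck force: F_P = c⁴/G = 1.21 × 10^44 N
ratio = 8.33 × 10^-8 / 1.21 × 10^44 = 6.86 × 10^-52

6.86 × 10^-52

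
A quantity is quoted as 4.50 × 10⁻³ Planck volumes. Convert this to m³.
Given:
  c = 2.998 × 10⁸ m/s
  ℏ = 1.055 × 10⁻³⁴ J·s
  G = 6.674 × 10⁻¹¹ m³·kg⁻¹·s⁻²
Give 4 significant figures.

1.901 × 10⁻¹⁰⁷ m³

One Planck volume: V_P = (ℏG/c³)^(3/2) = 4.224 × 10⁻¹⁰⁵ m³.
4.50 × 10⁻³ × 4.224 × 10⁻¹⁰⁵ m³ = 1.901 × 10⁻¹⁰⁷ m³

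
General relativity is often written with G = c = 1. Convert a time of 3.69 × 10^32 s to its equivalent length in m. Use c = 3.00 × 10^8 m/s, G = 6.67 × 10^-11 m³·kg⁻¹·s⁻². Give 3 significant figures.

1.11 × 10^41 m

Time → length via c.
3.69 × 10^32 s × (c) = 1.11 × 10^41 m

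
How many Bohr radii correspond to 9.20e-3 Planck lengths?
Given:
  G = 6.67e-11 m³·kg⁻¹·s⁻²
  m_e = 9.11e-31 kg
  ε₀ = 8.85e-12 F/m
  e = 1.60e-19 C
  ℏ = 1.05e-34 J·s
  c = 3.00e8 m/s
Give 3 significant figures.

Planck length: ℓ_P = √(ℏG/c³) = 1.61e-35 m
Bohr radius: a₀ = 4πε₀ℏ²/(m_e e²) = 5.26e-11 m
9.20e-3 × 1.61e-35 / 5.26e-11 = 2.82e-27

2.82e-27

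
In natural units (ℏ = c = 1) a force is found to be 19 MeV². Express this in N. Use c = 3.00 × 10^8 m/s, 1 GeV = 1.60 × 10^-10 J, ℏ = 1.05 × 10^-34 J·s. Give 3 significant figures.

Force is [E]/[L] = [E]²/(ℏc); restore (ℏc)⁻¹.
1 GeV² → 1/(ℏc) × (1 GeV in J)² = 8.13 × 10^5 N.
Convert the energy scale: 19 MeV² = 1.90 × 10^-5 GeV².
Result: 1.90 × 10^-5 × 8.13 × 10^5 = 15.4 N.

15.4 N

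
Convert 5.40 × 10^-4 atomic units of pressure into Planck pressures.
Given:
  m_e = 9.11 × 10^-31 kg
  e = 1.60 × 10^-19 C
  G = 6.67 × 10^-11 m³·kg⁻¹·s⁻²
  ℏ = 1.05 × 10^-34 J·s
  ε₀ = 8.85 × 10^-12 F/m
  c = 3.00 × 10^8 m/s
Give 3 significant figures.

3.48 × 10^-104

atomic unit of pressure: P_au = E_h/a₀³ = m_e⁴e¹⁰/((4πε₀)⁵ℏ⁸) = 3.01 × 10^13 Pa
Planck pressure: p_P = c⁷/(ℏG²) = 4.68 × 10^113 Pa
5.40 × 10^-4 × 3.01 × 10^13 / 4.68 × 10^113 = 3.48 × 10^-104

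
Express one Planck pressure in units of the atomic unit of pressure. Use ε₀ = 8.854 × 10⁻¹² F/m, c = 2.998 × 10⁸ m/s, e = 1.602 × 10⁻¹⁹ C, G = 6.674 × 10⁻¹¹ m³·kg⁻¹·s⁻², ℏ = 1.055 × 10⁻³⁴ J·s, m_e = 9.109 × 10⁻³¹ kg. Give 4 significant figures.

1.581 × 10¹⁰⁰

Planck pressure: p_P = c⁷/(ℏG²) = 4.632 × 10¹¹³ Pa
atomic unit of pressure: P_au = E_h/a₀³ = m_e⁴e¹⁰/((4πε₀)⁵ℏ⁸) = 2.929 × 10¹³ Pa
ratio = 4.632 × 10¹¹³ / 2.929 × 10¹³ = 1.581 × 10¹⁰⁰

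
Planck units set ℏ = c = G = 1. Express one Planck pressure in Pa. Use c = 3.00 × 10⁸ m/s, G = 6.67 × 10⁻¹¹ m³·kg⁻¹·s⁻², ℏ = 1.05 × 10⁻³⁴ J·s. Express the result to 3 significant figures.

Dimensional analysis gives p_P = c⁷/(ℏG²).
  = 2.19 × 10⁵⁹ / 4.67 × 10⁻⁵⁵
  = 4.68 × 10¹¹³ Pa

4.68 × 10¹¹³ Pa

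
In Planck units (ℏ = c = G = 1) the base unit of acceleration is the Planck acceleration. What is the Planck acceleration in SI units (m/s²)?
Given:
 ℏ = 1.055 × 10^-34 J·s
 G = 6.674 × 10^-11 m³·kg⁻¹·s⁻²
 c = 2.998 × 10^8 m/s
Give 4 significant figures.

5.560 × 10^51 m/s²

a_P = √(c⁷/(ℏG))
  = √(3.092 × 10^103)
  = 5.560 × 10^51 m/s²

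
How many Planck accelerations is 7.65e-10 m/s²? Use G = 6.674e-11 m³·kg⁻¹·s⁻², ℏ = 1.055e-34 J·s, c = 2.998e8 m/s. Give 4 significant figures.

1.376e-61

Planck acceleration: a_P = √(c⁷/(ℏG)) = 5.560e51 m/s².
7.65e-10 / 5.560e51 = 1.376e-61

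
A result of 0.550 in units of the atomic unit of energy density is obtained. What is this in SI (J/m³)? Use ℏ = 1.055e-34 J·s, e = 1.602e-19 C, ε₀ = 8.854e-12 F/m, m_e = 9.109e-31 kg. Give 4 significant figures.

One atomic unit of energy density: u_au = E_h/a₀³ = m_e⁴e¹⁰/((4πε₀)⁵ℏ⁸) = 2.929e13 J/m³.
0.550 × 2.929e13 J/m³ = 1.611e13 J/m³

1.611e13 J/m³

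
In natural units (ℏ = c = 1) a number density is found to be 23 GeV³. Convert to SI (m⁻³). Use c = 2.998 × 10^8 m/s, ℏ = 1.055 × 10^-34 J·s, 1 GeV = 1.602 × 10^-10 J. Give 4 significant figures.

2.989 × 10^48 m⁻³

Number density is [L]⁻³ = [E]³/(ℏc)³.
1 GeV³ → 1/(ℏc)³ × (1 GeV in J)³ = 1.299 × 10^47 m⁻³.
Result: 23 × 1.299 × 10^47 = 2.989 × 10^48 m⁻³.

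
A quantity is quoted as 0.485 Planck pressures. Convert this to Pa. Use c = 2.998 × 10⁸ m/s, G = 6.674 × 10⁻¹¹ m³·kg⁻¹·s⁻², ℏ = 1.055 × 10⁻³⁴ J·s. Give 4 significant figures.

One Planck pressure: p_P = c⁷/(ℏG²) = 4.632 × 10¹¹³ Pa.
0.485 × 4.632 × 10¹¹³ Pa = 2.247 × 10¹¹³ Pa

2.247 × 10¹¹³ Pa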